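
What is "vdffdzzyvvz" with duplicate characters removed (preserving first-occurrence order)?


Input: 'vdffdzzyvvz'
Operation: keep first occurrence of each character
Scan: s[0]='v' new -> keep; s[1]='d' new -> keep; s[2]='f' new -> keep; s[3]='f' seen -> skip; s[4]='d' seen -> skip; s[5]='z' new -> keep; s[6]='z' seen -> skip; s[7]='y' new -> keep; s[8]='v' seen -> skip; s[9]='v' seen -> skip; s[10]='z' seen -> skip
Result: vdfzy


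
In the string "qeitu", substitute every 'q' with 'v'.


Input string: 'qeitu'
Operation: replace 'q' with 'v'
Positions of 'q': 0
After replacement: veitu


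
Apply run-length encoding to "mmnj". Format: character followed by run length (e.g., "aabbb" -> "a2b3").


Input: 'mmnj'
Operation: identify consecutive runs
Runs: 'mm' -> m2, 'n' -> n1, 'j' -> j1
Encoded: m2n1j1


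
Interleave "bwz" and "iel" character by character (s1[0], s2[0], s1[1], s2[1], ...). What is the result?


String 1: 'bwz'
String 2: 'iel'
Operation: alternate characters
Pairs: 'b'+'i', 'w'+'e', 'z'+'l'
Result: biwezl


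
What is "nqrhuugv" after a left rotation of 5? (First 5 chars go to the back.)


Input: 'nqrhuugv', shift = 5
Operation: split at index 5 and swap parts
Front part s[0:5] = 'nqrhu'
Back part s[5:] = 'ugv'
Rotated = back + front = 'ugv' + 'nqrhu'
Result: ugvnqrhu


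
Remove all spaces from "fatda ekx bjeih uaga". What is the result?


Input string: 'fatda ekx bjeih uaga'
Operation: remove all spaces
Words: 'fatda', 'ekx', 'bjeih', 'uaga'
Join without spaces: fatdaekxbjeihuaga


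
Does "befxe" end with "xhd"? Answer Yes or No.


Input string: 'befxe'
Suffix to check: 'xhd'
Last 3 characters of input: 'fxe'
Match: False
Result: No


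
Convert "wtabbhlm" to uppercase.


Input string: 'wtabbhlm'
Operation: convert each letter to uppercase
Mapping: 'w'->'W', 't'->'T', 'a'->'A', 'b'->'B', 'b'->'B', 'h'->'H', 'l'->'L', 'm'->'M'
Result: WTABBHLM


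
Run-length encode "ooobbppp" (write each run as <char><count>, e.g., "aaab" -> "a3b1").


Input: 'ooobbppp'
Operation: identify consecutive runs
Runs: 'ooo' -> o3, 'bb' -> b2, 'ppp' -> p3
Encoded: o3b2p3


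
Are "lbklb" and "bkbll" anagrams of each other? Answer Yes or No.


String 1: 'lbklb' -> sorted: 'bbkll'
String 2: 'bkbll' -> sorted: 'bbkll'
Compare sorted forms: 'bbkll' == 'bbkll'
Anagram: Yes


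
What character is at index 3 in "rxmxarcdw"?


Input string: 'rxmxarcdw'
Operation: get character at index 3
Index mapping: s[0]='r', s[1]='x', s[2]='m', s[3]='x'
Result: 'x'


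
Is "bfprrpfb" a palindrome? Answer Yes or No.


Input string: 'bfprrpfb'
Reversed: 'bfprrpfb'
Compare pairs: s[0]='b' vs s[7]='b' (match), s[1]='f' vs s[6]='f' (match), s[2]='p' vs s[5]='p' (match), s[3]='r' vs s[4]='r' (match)
Palindrome: Yes


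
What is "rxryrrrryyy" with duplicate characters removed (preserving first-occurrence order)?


Input: 'rxryrrrryyy'
Operation: keep first occurrence of each character
Scan: s[0]='r' new -> keep; s[1]='x' new -> keep; s[2]='r' seen -> skip; s[3]='y' new -> keep; s[4]='r' seen -> skip; s[5]='r' seen -> skip; s[6]='r' seen -> skip; s[7]='r' seen -> skip; s[8]='y' seen -> skip; s[9]='y' seen -> skip; s[10]='y' seen -> skip
Result: rxy


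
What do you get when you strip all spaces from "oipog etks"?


Input string: 'oipog etks'
Operation: remove all spaces
Words: 'oipog', 'etks'
Join without spaces: oipogetks


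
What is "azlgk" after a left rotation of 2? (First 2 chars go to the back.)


Input: 'azlgk', shift = 2
Operation: split at index 2 and swap parts
Front part s[0:2] = 'az'
Back part s[2:] = 'lgk'
Rotated = back + front = 'lgk' + 'az'
Result: lgkaz


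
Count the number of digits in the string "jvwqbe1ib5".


Input string: 'jvwqbe1ib5'
Operation: count digit characters (0-9)
Scan: 'j', 'v', 'w', 'q', 'b', 'e', '1'(digit), 'i', 'b', '5'(digit)
Digits found: 2
Result: 2


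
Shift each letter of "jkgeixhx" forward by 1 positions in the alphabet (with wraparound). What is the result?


Input: 'jkgeixhx', shift = 1
Operation: for each letter, (position + 1) mod 26
Mapping: 'j'(9+1=10)->'k', 'k'(10+1=11)->'l', 'g'(6+1=7)->'h', 'e'(4+1=5)->'f', 'i'(8+1=9)->'j', 'x'(23+1=24)->'y', 'h'(7+1=8)->'i', 'x'(23+1=24)->'y'
Result: klhfjyiy


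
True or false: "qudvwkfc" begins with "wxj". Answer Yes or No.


Input string: 'qudvwkfc'
Prefix to check: 'wxj'
First 3 characters of input: 'qud'
Match: False
Result: No


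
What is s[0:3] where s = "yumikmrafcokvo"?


Input string: 'yumikmrafcokvo'
Operation: slice [0:3]
Extract characters: s[0]='y', s[1]='u', s[2]='m'
Result: yum


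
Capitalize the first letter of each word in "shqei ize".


Input string: 'shqei ize'
Operation: capitalize first letter of each word
Word transformations: 'shqei'->'Shqei', 'ize'->'Ize'
Result: Shqei Ize


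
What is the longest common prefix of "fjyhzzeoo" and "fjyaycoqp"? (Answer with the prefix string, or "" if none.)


String 1: 'fjyhzzeoo'
String 2: 'fjyaycoqp'
Compare position by position:
pos 0: 'f' vs 'f' match
pos 1: 'j' vs 'j' match
pos 2: 'y' vs 'y' match
pos 3: 'h' vs 'a' differ -> stop
Longest common prefix: "fjy" (length 3)


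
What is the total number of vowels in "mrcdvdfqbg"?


Input string: 'mrcdvdfqbg'
Operation: count vowels (a, e, i, o, u)
Scan: s[0]='m', s[1]='r', s[2]='c', s[3]='d', s[4]='v', s[5]='d', s[6]='f', s[7]='q', s[8]='b', s[9]='g'
Vowels found: 0
Result: 0


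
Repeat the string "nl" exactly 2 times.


Input string: 'nl'
Operation: repeat 2 times
Concatenation: 'nl' + 'nl'
Result: nlnl


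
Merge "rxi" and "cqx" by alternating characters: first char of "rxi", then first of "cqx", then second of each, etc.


String 1: 'rxi'
String 2: 'cqx'
Operation: alternate characters
Pairs: 'r'+'c', 'x'+'q', 'i'+'x'
Result: rcxqix


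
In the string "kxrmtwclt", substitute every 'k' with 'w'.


Input string: 'kxrmtwclt'
Operation: replace 'k' with 'w'
Positions of 'k': 0
After replacement: wxrmtwclt


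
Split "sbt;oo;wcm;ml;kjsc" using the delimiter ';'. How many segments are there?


Input string: 'sbt;oo;wcm;ml;kjsc'
Delimiter: ';'
Split result: 'sbt', 'oo', 'wcm', 'ml', 'kjsc'
Number of parts: 5


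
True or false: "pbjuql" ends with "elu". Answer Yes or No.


Input string: 'pbjuql'
Suffix to check: 'elu'
Last 3 characters of input: 'uql'
Match: False
Result: No


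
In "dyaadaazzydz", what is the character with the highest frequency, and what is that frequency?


Input: 'dyaadaazzydz'
Operation: tally each character
Counts: 'a':4, 'd':3, 'y':2, 'z':3
Maximum: 'a' appears 4 times


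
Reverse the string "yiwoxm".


Input string: 'yiwoxm'
Operation: reverse character order
Original order: 'y' -> 'i' -> 'w' -> 'o' -> 'x' -> 'm'
Reversed order: 'm' -> 'x' -> 'o' -> 'w' -> 'i' -> 'y'
Result: mxowiy


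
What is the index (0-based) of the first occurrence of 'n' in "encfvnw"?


Input string: 'encfvnw'
Target: 'n'
Scanning left to right: s[0]='e', s[1]='n'
First match at index: 1


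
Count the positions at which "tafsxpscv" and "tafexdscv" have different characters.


String 1: 'tafsxpscv'
String 2: 'tafexdscv'
Compare each position: pos 0: 't'=='t', pos 1: 'a'=='a', pos 2: 'f'=='f', pos 3: 's'!='e', pos 4: 'x'=='x', pos 5: 'p'!='d', pos 6: 's'=='s', pos 7: 'c'=='c', pos 8: 'v'=='v'
Differing positions: 2
Hamming distance: 2


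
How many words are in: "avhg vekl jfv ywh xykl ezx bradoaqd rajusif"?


Input string: 'avhg vekl jfv ywh xykl ezx bradoaqd rajusif'
Operation: split by spaces
Words found: 'avhg', 'vekl', 'jfv', 'ywh', 'xykl', 'ezx', 'bradoaqd', 'rajusif'
Word count: 8


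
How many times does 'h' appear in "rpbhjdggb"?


Input string: 'rpbhjdggb'
Target character: 'h'
Scan each position: s[3]='h'
Matches found at indices: 3
Total: 1


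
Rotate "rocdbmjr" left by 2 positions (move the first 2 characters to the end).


Input: 'rocdbmjr', shift = 2
Operation: split at index 2 and swap parts
Front part s[0:2] = 'ro'
Back part s[2:] = 'cdbmjr'
Rotated = back + front = 'cdbmjr' + 'ro'
Result: cdbmjrro


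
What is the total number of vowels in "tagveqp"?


Input string: 'tagveqp'
Operation: count vowels (a, e, i, o, u)
Scan: s[0]='t', s[1]='a' (vowel), s[2]='g', s[3]='v', s[4]='e' (vowel), s[5]='q', s[6]='p'
Vowels found: 2
Result: 2


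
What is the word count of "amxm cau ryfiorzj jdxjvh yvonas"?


Input string: 'amxm cau ryfiorzj jdxjvh yvonas'
Operation: split by spaces
Words found: 'amxm', 'cau', 'ryfiorzj', 'jdxjvh', 'yvonas'
Word count: 5


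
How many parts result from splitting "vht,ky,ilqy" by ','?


Input string: 'vht,ky,ilqy'
Delimiter: ','
Split result: 'vht', 'ky', 'ilqy'
Number of parts: 3


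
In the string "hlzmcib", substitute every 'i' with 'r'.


Input string: 'hlzmcib'
Operation: replace 'i' with 'r'
Positions of 'i': 5
After replacement: hlzmcrb


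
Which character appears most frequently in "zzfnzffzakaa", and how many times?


Input: 'zzfnzffzakaa'
Operation: tally each character
Counts: 'a':3, 'f':3, 'k':1, 'n':1, 'z':4
Maximum: 'z' appears 4 times


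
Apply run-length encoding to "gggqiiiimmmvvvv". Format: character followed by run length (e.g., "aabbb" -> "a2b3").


Input: 'gggqiiiimmmvvvv'
Operation: identify consecutive runs
Runs: 'ggg' -> g3, 'q' -> q1, 'iiii' -> i4, 'mmm' -> m3, 'vvvv' -> v4
Encoded: g3q1i4m3v4


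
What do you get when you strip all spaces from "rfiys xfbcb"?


Input string: 'rfiys xfbcb'
Operation: remove all spaces
Words: 'rfiys', 'xfbcb'
Join without spaces: rfiysxfbcb


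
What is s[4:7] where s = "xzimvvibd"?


Input string: 'xzimvvibd'
Operation: slice [4:7]
Extract characters: s[4]='v', s[5]='v', s[6]='i'
Result: vvi


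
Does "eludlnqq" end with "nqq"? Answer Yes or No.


Input string: 'eludlnqq'
Suffix to check: 'nqq'
Last 3 characters of input: 'nqq'
Match: True
Result: Yes


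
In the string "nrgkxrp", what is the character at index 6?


Input string: 'nrgkxrp'
Operation: get character at index 6
Index mapping: s[0]='n', s[1]='r', s[2]='g', s[3]='k', s[4]='x', s[5]='r', s[6]='p'
Result: 'p'


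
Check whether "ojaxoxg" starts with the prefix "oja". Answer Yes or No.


Input string: 'ojaxoxg'
Prefix to check: 'oja'
First 3 characters of input: 'oja'
Match: True
Result: Yes


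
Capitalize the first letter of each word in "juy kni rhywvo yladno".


Input string: 'juy kni rhywvo yladno'
Operation: capitalize first letter of each word
Word transformations: 'juy'->'Juy', 'kni'->'Kni', 'rhywvo'->'Rhywvo', 'yladno'->'Yladno'
Result: Juy Kni Rhywvo Yladno


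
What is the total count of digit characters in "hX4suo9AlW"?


Input string: 'hX4suo9AlW'
Operation: count digit characters (0-9)
Scan: 'h', 'X', '4'(digit), 's', 'u', 'o', '9'(digit), 'A', 'l', 'W'
Digits found: 2
Result: 2


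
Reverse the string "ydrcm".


Input string: 'ydrcm'
Operation: reverse character order
Original order: 'y' -> 'd' -> 'r' -> 'c' -> 'm'
Reversed order: 'm' -> 'c' -> 'r' -> 'd' -> 'y'
Result: mcrdy


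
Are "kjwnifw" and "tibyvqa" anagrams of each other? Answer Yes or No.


String 1: 'kjwnifw' -> sorted: 'fijknww'
String 2: 'tibyvqa' -> sorted: 'abiqtvy'
Compare sorted forms: 'fijknww' != 'abiqtvy'
Anagram: No


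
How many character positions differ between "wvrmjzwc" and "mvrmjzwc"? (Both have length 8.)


String 1: 'wvrmjzwc'
String 2: 'mvrmjzwc'
Compare each position: pos 0: 'w'!='m', pos 1: 'v'=='v', pos 2: 'r'=='r', pos 3: 'm'=='m', pos 4: 'j'=='j', pos 5: 'z'=='z', pos 6: 'w'=='w', pos 7: 'c'=='c'
Differing positions: 1
Hamming distance: 1


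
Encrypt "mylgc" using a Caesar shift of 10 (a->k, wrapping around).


Input: 'mylgc', shift = 10
Operation: for each letter, (position + 10) mod 26
Mapping: 'm'(12+10=22)->'w', 'y'(24+10=34, 34 mod 26=8)->'i', 'l'(11+10=21)->'v', 'g'(6+10=16)->'q', 'c'(2+10=12)->'m'
Result: wivqm


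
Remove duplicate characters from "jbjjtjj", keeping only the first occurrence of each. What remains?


Input: 'jbjjtjj'
Operation: keep first occurrence of each character
Scan: s[0]='j' new -> keep; s[1]='b' new -> keep; s[2]='j' seen -> skip; s[3]='j' seen -> skip; s[4]='t' new -> keep; s[5]='j' seen -> skip; s[6]='j' seen -> skip
Result: jbt


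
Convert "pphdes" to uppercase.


Input string: 'pphdes'
Operation: convert each letter to uppercase
Mapping: 'p'->'P', 'p'->'P', 'h'->'H', 'd'->'D', 'e'->'E', 's'->'S'
Result: PPHDES


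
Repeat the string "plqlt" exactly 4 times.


Input string: 'plqlt'
Operation: repeat 4 times
Concatenation: 'plqlt' + 'plqlt' + 'plqlt' + 'plqlt'
Result: plqltplqltplqltplqlt


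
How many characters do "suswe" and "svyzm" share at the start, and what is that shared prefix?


String 1: 'suswe'
String 2: 'svyzm'
Compare position by position:
pos 0: 's' vs 's' match
pos 1: 'u' vs 'v' differ -> stop
Longest common prefix: "s" (length 1)


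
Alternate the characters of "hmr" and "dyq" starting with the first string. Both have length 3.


String 1: 'hmr'
String 2: 'dyq'
Operation: alternate characters
Pairs: 'h'+'d', 'm'+'y', 'r'+'q'
Result: hdmyrq


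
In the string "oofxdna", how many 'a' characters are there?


Input string: 'oofxdna'
Target character: 'a'
Scan each position: s[6]='a'
Matches found at indices: 6
Total: 1


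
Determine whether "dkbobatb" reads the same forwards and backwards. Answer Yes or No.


Input string: 'dkbobatb'
Reversed: 'btabobkd'
Compare pairs: s[0]='d' vs s[7]='b' (mismatch), s[1]='k' vs s[6]='t' (mismatch), s[2]='b' vs s[5]='a' (mismatch), s[3]='o' vs s[4]='b' (mismatch)
Palindrome: No


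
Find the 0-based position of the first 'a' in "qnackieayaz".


Input string: 'qnackieayaz'
Target: 'a'
Scanning left to right: s[0]='q', s[1]='n', s[2]='a'
First match at index: 2


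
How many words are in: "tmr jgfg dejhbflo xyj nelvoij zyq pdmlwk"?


Input string: 'tmr jgfg dejhbflo xyj nelvoij zyq pdmlwk'
Operation: split by spaces
Words found: 'tmr', 'jgfg', 'dejhbflo', 'xyj', 'nelvoij', 'zyq', 'pdmlwk'
Word count: 7


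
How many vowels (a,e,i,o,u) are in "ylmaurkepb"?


Input string: 'ylmaurkepb'
Operation: count vowels (a, e, i, o, u)
Scan: s[0]='y', s[1]='l', s[2]='m', s[3]='a' (vowel), s[4]='u' (vowel), s[5]='r', s[6]='k', s[7]='e' (vowel), s[8]='p', s[9]='b'
Vowels found: 3
Result: 3


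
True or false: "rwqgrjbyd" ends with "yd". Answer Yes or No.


Input string: 'rwqgrjbyd'
Suffix to check: 'yd'
Last 2 characters of input: 'yd'
Match: True
Result: Yes


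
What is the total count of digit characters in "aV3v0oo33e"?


Input string: 'aV3v0oo33e'
Operation: count digit characters (0-9)
Scan: 'a', 'V', '3'(digit), 'v', '0'(digit), 'o', 'o', '3'(digit), '3'(digit), 'e'
Digits found: 4
Result: 4


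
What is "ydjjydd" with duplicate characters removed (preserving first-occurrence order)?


Input: 'ydjjydd'
Operation: keep first occurrence of each character
Scan: s[0]='y' new -> keep; s[1]='d' new -> keep; s[2]='j' new -> keep; s[3]='j' seen -> skip; s[4]='y' seen -> skip; s[5]='d' seen -> skip; s[6]='d' seen -> skip
Result: ydj


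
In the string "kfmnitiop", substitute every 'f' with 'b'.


Input string: 'kfmnitiop'
Operation: replace 'f' with 'b'
Positions of 'f': 1
After replacement: kbmnitiop


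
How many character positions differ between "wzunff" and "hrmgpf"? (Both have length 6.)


String 1: 'wzunff'
String 2: 'hrmgpf'
Compare each position: pos 0: 'w'!='h', pos 1: 'z'!='r', pos 2: 'u'!='m', pos 3: 'n'!='g', pos 4: 'f'!='p', pos 5: 'f'=='f'
Differing positions: 5
Hamming distance: 5


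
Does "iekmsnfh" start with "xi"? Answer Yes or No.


Input string: 'iekmsnfh'
Prefix to check: 'xi'
First 2 characters of input: 'ie'
Match: False
Result: No


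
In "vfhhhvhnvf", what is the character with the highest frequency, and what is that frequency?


Input: 'vfhhhvhnvf'
Operation: tally each character
Counts: 'f':2, 'h':4, 'n':1, 'v':3
Maximum: 'h' appears 4 times


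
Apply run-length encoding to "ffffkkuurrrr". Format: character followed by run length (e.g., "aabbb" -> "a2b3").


Input: 'ffffkkuurrrr'
Operation: identify consecutive runs
Runs: 'ffff' -> f4, 'kk' -> k2, 'uu' -> u2, 'rrrr' -> r4
Encoded: f4k2u2r4


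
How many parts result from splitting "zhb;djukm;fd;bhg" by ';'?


Input string: 'zhb;djukm;fd;bhg'
Delimiter: ';'
Split result: 'zhb', 'djukm', 'fd', 'bhg'
Number of parts: 4


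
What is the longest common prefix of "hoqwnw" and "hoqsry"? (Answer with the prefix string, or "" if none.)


String 1: 'hoqwnw'
String 2: 'hoqsry'
Compare position by position:
pos 0: 'h' vs 'h' match
pos 1: 'o' vs 'o' match
pos 2: 'q' vs 'q' match
pos 3: 'w' vs 's' differ -> stop
Longest common prefix: "hoq" (length 3)


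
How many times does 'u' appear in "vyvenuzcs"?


Input string: 'vyvenuzcs'
Target character: 'u'
Scan each position: s[5]='u'
Matches found at indices: 5
Total: 1


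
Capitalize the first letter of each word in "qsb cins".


Input string: 'qsb cins'
Operation: capitalize first letter of each word
Word transformations: 'qsb'->'Qsb', 'cins'->'Cins'
Result: Qsb Cins


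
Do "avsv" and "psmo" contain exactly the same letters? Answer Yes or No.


String 1: 'avsv' -> sorted: 'asvv'
String 2: 'psmo' -> sorted: 'mops'
Compare sorted forms: 'asvv' != 'mops'
Anagram: No


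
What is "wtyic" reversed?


Input string: 'wtyic'
Operation: reverse character order
Original order: 'w' -> 't' -> 'y' -> 'i' -> 'c'
Reversed order: 'c' -> 'i' -> 'y' -> 't' -> 'w'
Result: ciytw


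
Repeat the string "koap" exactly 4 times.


Input string: 'koap'
Operation: repeat 4 times
Concatenation: 'koap' + 'koap' + 'koap' + 'koap'
Result: koapkoapkoapkoap


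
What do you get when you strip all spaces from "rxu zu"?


Input string: 'rxu zu'
Operation: remove all spaces
Words: 'rxu', 'zu'
Join without spaces: rxuzu


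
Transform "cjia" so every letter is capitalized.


Input string: 'cjia'
Operation: convert each letter to uppercase
Mapping: 'c'->'C', 'j'->'J', 'i'->'I', 'a'->'A'
Result: CJIA


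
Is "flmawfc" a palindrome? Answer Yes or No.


Input string: 'flmawfc'
Reversed: 'cfwamlf'
Compare pairs: s[0]='f' vs s[6]='c' (mismatch), s[1]='l' vs s[5]='f' (mismatch), s[2]='m' vs s[4]='w' (mismatch)
Palindrome: No


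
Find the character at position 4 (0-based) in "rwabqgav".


Input string: 'rwabqgav'
Operation: get character at index 4
Index mapping: s[0]='r', s[1]='w', s[2]='a', s[3]='b', s[4]='q'
Result: 'q'


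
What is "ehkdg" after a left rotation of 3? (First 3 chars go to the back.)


Input: 'ehkdg', shift = 3
Operation: split at index 3 and swap parts
Front part s[0:3] = 'ehk'
Back part s[3:] = 'dg'
Rotated = back + front = 'dg' + 'ehk'
Result: dgehk


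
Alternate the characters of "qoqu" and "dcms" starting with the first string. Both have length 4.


String 1: 'qoqu'
String 2: 'dcms'
Operation: alternate characters
Pairs: 'q'+'d', 'o'+'c', 'q'+'m', 'u'+'s'
Result: qdocqmus


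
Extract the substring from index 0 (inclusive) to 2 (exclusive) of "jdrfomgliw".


Input string: 'jdrfomgliw'
Operation: slice [0:2]
Extract characters: s[0]='j', s[1]='d'
Result: jd


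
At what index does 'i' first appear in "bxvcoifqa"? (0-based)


Input string: 'bxvcoifqa'
Target: 'i'
Scanning left to right: s[0]='b', s[1]='x', s[2]='v', s[3]='c', s[4]='o', s[5]='i'
First match at index: 5


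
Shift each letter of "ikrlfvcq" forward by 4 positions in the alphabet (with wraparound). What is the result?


Input: 'ikrlfvcq', shift = 4
Operation: for each letter, (position + 4) mod 26
Mapping: 'i'(8+4=12)->'m', 'k'(10+4=14)->'o', 'r'(17+4=21)->'v', 'l'(11+4=15)->'p', 'f'(5+4=9)->'j', 'v'(21+4=25)->'z', 'c'(2+4=6)->'g', 'q'(16+4=20)->'u'
Result: movpjzgu


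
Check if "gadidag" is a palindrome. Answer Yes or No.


Input string: 'gadidag'
Reversed: 'gadidag'
Compare pairs: s[0]='g' vs s[6]='g' (match), s[1]='a' vs s[5]='a' (match), s[2]='d' vs s[4]='d' (match)
Palindrome: Yes


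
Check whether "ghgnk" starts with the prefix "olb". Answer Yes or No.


Input string: 'ghgnk'
Prefix to check: 'olb'
First 3 characters of input: 'ghg'
Match: False
Result: No


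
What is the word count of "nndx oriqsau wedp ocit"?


Input string: 'nndx oriqsau wedp ocit'
Operation: split by spaces
Words found: 'nndx', 'oriqsau', 'wedp', 'ocit'
Word count: 4


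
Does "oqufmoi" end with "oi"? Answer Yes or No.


Input string: 'oqufmoi'
Suffix to check: 'oi'
Last 2 characters of input: 'oi'
Match: True
Result: Yes


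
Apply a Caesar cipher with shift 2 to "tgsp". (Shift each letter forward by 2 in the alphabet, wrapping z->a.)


Input: 'tgsp', shift = 2
Operation: for each letter, (position + 2) mod 26
Mapping: 't'(19+2=21)->'v', 'g'(6+2=8)->'i', 's'(18+2=20)->'u', 'p'(15+2=17)->'r'
Result: viur


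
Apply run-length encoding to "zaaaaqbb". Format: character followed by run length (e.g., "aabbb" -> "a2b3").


Input: 'zaaaaqbb'
Operation: identify consecutive runs
Runs: 'z' -> z1, 'aaaa' -> a4, 'q' -> q1, 'bb' -> b2
Encoded: z1a4q1b2


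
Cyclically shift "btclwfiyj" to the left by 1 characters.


Input: 'btclwfiyj', shift = 1
Operation: split at index 1 and swap parts
Front part s[0:1] = 'b'
Back part s[1:] = 'tclwfiyj'
Rotated = back + front = 'tclwfiyj' + 'b'
Result: tclwfiyjb


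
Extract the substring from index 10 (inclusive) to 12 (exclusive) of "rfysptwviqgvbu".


Input string: 'rfysptwviqgvbu'
Operation: slice [10:12]
Extract characters: s[10]='g', s[11]='v'
Result: gv


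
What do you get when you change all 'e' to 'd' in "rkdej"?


Input string: 'rkdej'
Operation: replace 'e' with 'd'
Positions of 'e': 3
After replacement: rkddj


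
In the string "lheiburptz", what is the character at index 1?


Input string: 'lheiburptz'
Operation: get character at index 1
Index mapping: s[0]='l', s[1]='h'
Result: 'h'


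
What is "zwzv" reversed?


Input string: 'zwzv'
Operation: reverse character order
Original order: 'z' -> 'w' -> 'z' -> 'v'
Reversed order: 'v' -> 'z' -> 'w' -> 'z'
Result: vzwz


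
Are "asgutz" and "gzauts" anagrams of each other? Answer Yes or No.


String 1: 'asgutz' -> sorted: 'agstuz'
String 2: 'gzauts' -> sorted: 'agstuz'
Compare sorted forms: 'agstuz' == 'agstuz'
Anagram: Yes


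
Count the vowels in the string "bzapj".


Input string: 'bzapj'
Operation: count vowels (a, e, i, o, u)
Scan: s[0]='b', s[1]='z', s[2]='a' (vowel), s[3]='p', s[4]='j'
Vowels found: 1
Result: 1


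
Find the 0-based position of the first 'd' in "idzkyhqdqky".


Input string: 'idzkyhqdqky'
Target: 'd'
Scanning left to right: s[0]='i', s[1]='d'
First match at index: 1


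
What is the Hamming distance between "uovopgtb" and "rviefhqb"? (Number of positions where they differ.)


String 1: 'uovopgtb'
String 2: 'rviefhqb'
Compare each position: pos 0: 'u'!='r', pos 1: 'o'!='v', pos 2: 'v'!='i', pos 3: 'o'!='e', pos 4: 'p'!='f', pos 5: 'g'!='h', pos 6: 't'!='q', pos 7: 'b'=='b'
Differing positions: 7
Hamming distance: 7


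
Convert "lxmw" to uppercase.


Input string: 'lxmw'
Operation: convert each letter to uppercase
Mapping: 'l'->'L', 'x'->'X', 'm'->'M', 'w'->'W'
Result: LXMW


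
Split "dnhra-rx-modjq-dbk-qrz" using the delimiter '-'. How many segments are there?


Input string: 'dnhra-rx-modjq-dbk-qrz'
Delimiter: '-'
Split result: 'dnhra', 'rx', 'modjq', 'dbk', 'qrz'
Number of parts: 5


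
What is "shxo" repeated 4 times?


Input string: 'shxo'
Operation: repeat 4 times
Concatenation: 'shxo' + 'shxo' + 'shxo' + 'shxo'
Result: shxoshxoshxoshxo


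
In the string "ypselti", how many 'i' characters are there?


Input string: 'ypselti'
Target character: 'i'
Scan each position: s[6]='i'
Matches found at indices: 6
Total: 1


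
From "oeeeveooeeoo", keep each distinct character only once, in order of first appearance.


Input: 'oeeeveooeeoo'
Operation: keep first occurrence of each character
Scan: s[0]='o' new -> keep; s[1]='e' new -> keep; s[2]='e' seen -> skip; s[3]='e' seen -> skip; s[4]='v' new -> keep; s[5]='e' seen -> skip; s[6]='o' seen -> skip; s[7]='o' seen -> skip; s[8]='e' seen -> skip; s[9]='e' seen -> skip; s[10]='o' seen -> skip; s[11]='o' seen -> skip
Result: oev


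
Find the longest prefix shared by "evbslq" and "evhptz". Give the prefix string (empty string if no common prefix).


String 1: 'evbslq'
String 2: 'evhptz'
Compare position by position:
pos 0: 'e' vs 'e' match
pos 1: 'v' vs 'v' match
pos 2: 'b' vs 'h' differ -> stop
Longest common prefix: "ev" (length 2)


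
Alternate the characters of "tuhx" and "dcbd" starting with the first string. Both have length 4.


String 1: 'tuhx'
String 2: 'dcbd'
Operation: alternate characters
Pairs: 't'+'d', 'u'+'c', 'h'+'b', 'x'+'d'
Result: tduchbxd


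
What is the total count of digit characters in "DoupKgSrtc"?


Input string: 'DoupKgSrtc'
Operation: count digit characters (0-9)
Scan: 'D', 'o', 'u', 'p', 'K', 'g', 'S', 'r', 't', 'c'
Digits found: 0
Result: 0


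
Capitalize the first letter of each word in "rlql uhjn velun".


Input string: 'rlql uhjn velun'
Operation: capitalize first letter of each word
Word transformations: 'rlql'->'Rlql', 'uhjn'->'Uhjn', 'velun'->'Velun'
Result: Rlql Uhjn Velun


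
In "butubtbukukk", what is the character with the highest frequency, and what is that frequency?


Input: 'butubtbukukk'
Operation: tally each character
Counts: 'b':3, 'k':3, 't':2, 'u':4
Maximum: 'u' appears 4 times


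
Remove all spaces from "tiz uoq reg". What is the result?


Input string: 'tiz uoq reg'
Operation: remove all spaces
Words: 'tiz', 'uoq', 'reg'
Join without spaces: tizuoqreg


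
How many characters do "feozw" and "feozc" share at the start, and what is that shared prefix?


String 1: 'feozw'
String 2: 'feozc'
Compare position by position:
pos 0: 'f' vs 'f' match
pos 1: 'e' vs 'e' match
pos 2: 'o' vs 'o' match
pos 3: 'z' vs 'z' match
pos 4: 'w' vs 'c' differ -> stop
Longest common prefix: "feoz" (length 4)


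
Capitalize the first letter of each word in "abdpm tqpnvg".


Input string: 'abdpm tqpnvg'
Operation: capitalize first letter of each word
Word transformations: 'abdpm'->'Abdpm', 'tqpnvg'->'Tqpnvg'
Result: Abdpm Tqpnvg


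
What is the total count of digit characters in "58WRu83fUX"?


Input string: '58WRu83fUX'
Operation: count digit characters (0-9)
Scan: '5'(digit), '8'(digit), 'W', 'R', 'u', '8'(digit), '3'(digit), 'f', 'U', 'X'
Digits found: 4
Result: 4


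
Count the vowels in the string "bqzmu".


Input string: 'bqzmu'
Operation: count vowels (a, e, i, o, u)
Scan: s[0]='b', s[1]='q', s[2]='z', s[3]='m', s[4]='u' (vowel)
Vowels found: 1
Result: 1


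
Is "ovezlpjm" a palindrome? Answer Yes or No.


Input string: 'ovezlpjm'
Reversed: 'mjplzevo'
Compare pairs: s[0]='o' vs s[7]='m' (mismatch), s[1]='v' vs s[6]='j' (mismatch), s[2]='e' vs s[5]='p' (mismatch), s[3]='z' vs s[4]='l' (mismatch)
Palindrome: No


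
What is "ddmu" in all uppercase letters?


Input string: 'ddmu'
Operation: convert each letter to uppercase
Mapping: 'd'->'D', 'd'->'D', 'm'->'M', 'u'->'U'
Result: DDMU


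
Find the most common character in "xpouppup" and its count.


Input: 'xpouppup'
Operation: tally each character
Counts: 'o':1, 'p':4, 'u':2, 'x':1
Maximum: 'p' appears 4 times


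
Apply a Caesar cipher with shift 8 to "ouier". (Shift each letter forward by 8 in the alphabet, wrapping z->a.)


Input: 'ouier', shift = 8
Operation: for each letter, (position + 8) mod 26
Mapping: 'o'(14+8=22)->'w', 'u'(20+8=28, 28 mod 26=2)->'c', 'i'(8+8=16)->'q', 'e'(4+8=12)->'m', 'r'(17+8=25)->'z'
Result: wcqmz


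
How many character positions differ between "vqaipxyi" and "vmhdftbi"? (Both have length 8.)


String 1: 'vqaipxyi'
String 2: 'vmhdftbi'
Compare each position: pos 0: 'v'=='v', pos 1: 'q'!='m', pos 2: 'a'!='h', pos 3: 'i'!='d', pos 4: 'p'!='f', pos 5: 'x'!='t', pos 6: 'y'!='b', pos 7: 'i'=='i'
Differing positions: 6
Hamming distance: 6


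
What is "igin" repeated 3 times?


Input string: 'igin'
Operation: repeat 3 times
Concatenation: 'igin' + 'igin' + 'igin'
Result: iginiginigin


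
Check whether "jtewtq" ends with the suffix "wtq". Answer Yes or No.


Input string: 'jtewtq'
Suffix to check: 'wtq'
Last 3 characters of input: 'wtq'
Match: True
Result: Yes


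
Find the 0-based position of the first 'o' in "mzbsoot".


Input string: 'mzbsoot'
Target: 'o'
Scanning left to right: s[0]='m', s[1]='z', s[2]='b', s[3]='s', s[4]='o'
First match at index: 4


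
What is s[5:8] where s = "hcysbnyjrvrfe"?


Input string: 'hcysbnyjrvrfe'
Operation: slice [5:8]
Extract characters: s[5]='n', s[6]='y', s[7]='j'
Result: nyj


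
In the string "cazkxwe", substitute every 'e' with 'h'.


Input string: 'cazkxwe'
Operation: replace 'e' with 'h'
Positions of 'e': 6
After replacement: cazkxwh


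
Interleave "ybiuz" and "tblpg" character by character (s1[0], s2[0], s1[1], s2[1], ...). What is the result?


String 1: 'ybiuz'
String 2: 'tblpg'
Operation: alternate characters
Pairs: 'y'+'t', 'b'+'b', 'i'+'l', 'u'+'p', 'z'+'g'
Result: ytbbilupzg


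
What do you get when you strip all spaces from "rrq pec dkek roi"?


Input string: 'rrq pec dkek roi'
Operation: remove all spaces
Words: 'rrq', 'pec', 'dkek', 'roi'
Join without spaces: rrqpecdkekroi


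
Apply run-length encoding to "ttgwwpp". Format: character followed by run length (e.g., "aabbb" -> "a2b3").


Input: 'ttgwwpp'
Operation: identify consecutive runs
Runs: 'tt' -> t2, 'g' -> g1, 'ww' -> w2, 'pp' -> p2
Encoded: t2g1w2p2


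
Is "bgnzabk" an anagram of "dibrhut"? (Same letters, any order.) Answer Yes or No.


String 1: 'dibrhut' -> sorted: 'bdhirtu'
String 2: 'bgnzabk' -> sorted: 'abbgknz'
Compare sorted forms: 'bdhirtu' != 'abbgknz'
Anagram: No


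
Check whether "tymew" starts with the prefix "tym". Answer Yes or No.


Input string: 'tymew'
Prefix to check: 'tym'
First 3 characters of input: 'tym'
Match: True
Result: Yes


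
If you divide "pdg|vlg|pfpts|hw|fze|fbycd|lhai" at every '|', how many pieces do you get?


Input string: 'pdg|vlg|pfpts|hw|fze|fbycd|lhai'
Delimiter: '|'
Split result: 'pdg', 'vlg', 'pfpts', 'hw', 'fze', 'fbycd', 'lhai'
Number of parts: 7


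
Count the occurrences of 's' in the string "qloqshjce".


Input string: 'qloqshjce'
Target character: 's'
Scan each position: s[4]='s'
Matches found at indices: 4
Total: 1


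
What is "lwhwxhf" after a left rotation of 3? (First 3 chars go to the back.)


Input: 'lwhwxhf', shift = 3
Operation: split at index 3 and swap parts
Front part s[0:3] = 'lwh'
Back part s[3:] = 'wxhf'
Rotated = back + front = 'wxhf' + 'lwh'
Result: wxhflwh


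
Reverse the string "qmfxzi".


Input string: 'qmfxzi'
Operation: reverse character order
Original order: 'q' -> 'm' -> 'f' -> 'x' -> 'z' -> 'i'
Reversed order: 'i' -> 'z' -> 'x' -> 'f' -> 'm' -> 'q'
Result: izxfmq


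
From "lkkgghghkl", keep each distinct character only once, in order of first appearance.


Input: 'lkkgghghkl'
Operation: keep first occurrence of each character
Scan: s[0]='l' new -> keep; s[1]='k' new -> keep; s[2]='k' seen -> skip; s[3]='g' new -> keep; s[4]='g' seen -> skip; s[5]='h' new -> keep; s[6]='g' seen -> skip; s[7]='h' seen -> skip; s[8]='k' seen -> skip; s[9]='l' seen -> skip
Result: lkgh


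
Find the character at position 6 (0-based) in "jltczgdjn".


Input string: 'jltczgdjn'
Operation: get character at index 6
Index mapping: s[0]='j', s[1]='l', s[2]='t', s[3]='c', s[4]='z', s[5]='g', s[6]='d'
Result: 'd'


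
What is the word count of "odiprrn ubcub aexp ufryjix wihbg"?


Input string: 'odiprrn ubcub aexp ufryjix wihbg'
Operation: split by spaces
Words found: 'odiprrn', 'ubcub', 'aexp', 'ufryjix', 'wihbg'
Word count: 5


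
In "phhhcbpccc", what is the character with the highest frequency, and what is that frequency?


Input: 'phhhcbpccc'
Operation: tally each character
Counts: 'b':1, 'c':4, 'h':3, 'p':2
Maximum: 'c' appears 4 times


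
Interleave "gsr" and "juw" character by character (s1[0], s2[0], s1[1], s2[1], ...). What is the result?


String 1: 'gsr'
String 2: 'juw'
Operation: alternate characters
Pairs: 'g'+'j', 's'+'u', 'r'+'w'
Result: gjsurw


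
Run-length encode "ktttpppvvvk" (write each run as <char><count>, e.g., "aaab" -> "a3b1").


Input: 'ktttpppvvvk'
Operation: identify consecutive runs
Runs: 'k' -> k1, 'ttt' -> t3, 'ppp' -> p3, 'vvv' -> v3, 'k' -> k1
Encoded: k1t3p3v3k1


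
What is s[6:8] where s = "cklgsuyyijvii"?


Input string: 'cklgsuyyijvii'
Operation: slice [6:8]
Extract characters: s[6]='y', s[7]='y'
Result: yy


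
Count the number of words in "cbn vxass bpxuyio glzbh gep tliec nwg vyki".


Input string: 'cbn vxass bpxuyio glzbh gep tliec nwg vyki'
Operation: split by spaces
Words found: 'cbn', 'vxass', 'bpxuyio', 'glzbh', 'gep', 'tliec', 'nwg', 'vyki'
Word count: 8


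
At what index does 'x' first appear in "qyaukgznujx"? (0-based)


Input string: 'qyaukgznujx'
Target: 'x'
Scanning left to right: s[0]='q', s[1]='y', s[2]='a', s[3]='u', s[4]='k', s[5]='g', s[6]='z', s[7]='n', s[8]='u', s[9]='j', s[10]='x'
First match at index: 10


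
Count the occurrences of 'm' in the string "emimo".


Input string: 'emimo'
Target character: 'm'
Scan each position: s[1]='m', s[3]='m'
Matches found at indices: 1, 3
Total: 2


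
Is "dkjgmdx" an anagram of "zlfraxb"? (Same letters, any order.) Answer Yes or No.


String 1: 'zlfraxb' -> sorted: 'abflrxz'
String 2: 'dkjgmdx' -> sorted: 'ddgjkmx'
Compare sorted forms: 'abflrxz' != 'ddgjkmx'
Anagram: No


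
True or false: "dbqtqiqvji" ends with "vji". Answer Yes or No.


Input string: 'dbqtqiqvji'
Suffix to check: 'vji'
Last 3 characters of input: 'vji'
Match: True
Result: Yes


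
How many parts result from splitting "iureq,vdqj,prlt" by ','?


Input string: 'iureq,vdqj,prlt'
Delimiter: ','
Split result: 'iureq', 'vdqj', 'prlt'
Number of parts: 3


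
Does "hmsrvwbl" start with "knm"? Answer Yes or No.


Input string: 'hmsrvwbl'
Prefix to check: 'knm'
First 3 characters of input: 'hms'
Match: False
Result: No


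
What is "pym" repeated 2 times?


Input string: 'pym'
Operation: repeat 2 times
Concatenation: 'pym' + 'pym'
Result: pympym


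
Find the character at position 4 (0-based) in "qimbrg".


Input string: 'qimbrg'
Operation: get character at index 4
Index mapping: s[0]='q', s[1]='i', s[2]='m', s[3]='b', s[4]='r'
Result: 'r'


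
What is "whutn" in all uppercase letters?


Input string: 'whutn'
Operation: convert each letter to uppercase
Mapping: 'w'->'W', 'h'->'H', 'u'->'U', 't'->'T', 'n'->'N'
Result: WHUTN


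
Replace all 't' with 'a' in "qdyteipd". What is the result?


Input string: 'qdyteipd'
Operation: replace 't' with 'a'
Positions of 't': 3
After replacement: qdyaeipd


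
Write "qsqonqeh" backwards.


Input string: 'qsqonqeh'
Operation: reverse character order
Original order: 'q' -> 's' -> 'q' -> 'o' -> 'n' -> 'q' -> 'e' -> 'h'
Reversed order: 'h' -> 'e' -> 'q' -> 'n' -> 'o' -> 'q' -> 's' -> 'q'
Result: heqnoqsq


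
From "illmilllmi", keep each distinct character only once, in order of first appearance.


Input: 'illmilllmi'
Operation: keep first occurrence of each character
Scan: s[0]='i' new -> keep; s[1]='l' new -> keep; s[2]='l' seen -> skip; s[3]='m' new -> keep; s[4]='i' seen -> skip; s[5]='l' seen -> skip; s[6]='l' seen -> skip; s[7]='l' seen -> skip; s[8]='m' seen -> skip; s[9]='i' seen -> skip
Result: ilm


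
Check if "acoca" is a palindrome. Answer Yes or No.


Input string: 'acoca'
Reversed: 'acoca'
Compare pairs: s[0]='a' vs s[4]='a' (match), s[1]='c' vs s[3]='c' (match)
Palindrome: Yes


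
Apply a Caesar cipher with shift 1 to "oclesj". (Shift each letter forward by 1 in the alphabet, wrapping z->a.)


Input: 'oclesj', shift = 1
Operation: for each letter, (position + 1) mod 26
Mapping: 'o'(14+1=15)->'p', 'c'(2+1=3)->'d', 'l'(11+1=12)->'m', 'e'(4+1=5)->'f', 's'(18+1=19)->'t', 'j'(9+1=10)->'k'
Result: pdmftk


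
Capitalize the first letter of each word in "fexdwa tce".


Input string: 'fexdwa tce'
Operation: capitalize first letter of each word
Word transformations: 'fexdwa'->'Fexdwa', 'tce'->'Tce'
Result: Fexdwa Tce


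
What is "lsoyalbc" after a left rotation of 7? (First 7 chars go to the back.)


Input: 'lsoyalbc', shift = 7
Operation: split at index 7 and swap parts
Front part s[0:7] = 'lsoyalb'
Back part s[7:] = 'c'
Rotated = back + front = 'c' + 'lsoyalb'
Result: clsoyalb


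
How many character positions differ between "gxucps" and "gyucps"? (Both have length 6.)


String 1: 'gxucps'
String 2: 'gyucps'
Compare each position: pos 0: 'g'=='g', pos 1: 'x'!='y', pos 2: 'u'=='u', pos 3: 'c'=='c', pos 4: 'p'=='p', pos 5: 's'=='s'
Differing positions: 1
Hamming distance: 1


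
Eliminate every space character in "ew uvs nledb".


Input string: 'ew uvs nledb'
Operation: remove all spaces
Words: 'ew', 'uvs', 'nledb'
Join without spaces: ewuvsnledb


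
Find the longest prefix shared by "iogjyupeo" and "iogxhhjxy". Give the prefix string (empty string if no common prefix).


String 1: 'iogjyupeo'
String 2: 'iogxhhjxy'
Compare position by position:
pos 0: 'i' vs 'i' match
pos 1: 'o' vs 'o' match
pos 2: 'g' vs 'g' match
pos 3: 'j' vs 'x' differ -> stop
Longest common prefix: "iog" (length 3)


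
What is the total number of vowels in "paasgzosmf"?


Input string: 'paasgzosmf'
Operation: count vowels (a, e, i, o, u)
Scan: s[0]='p', s[1]='a' (vowel), s[2]='a' (vowel), s[3]='s', s[4]='g', s[5]='z', s[6]='o' (vowel), s[7]='s', s[8]='m', s[9]='f'
Vowels found: 3
Result: 3


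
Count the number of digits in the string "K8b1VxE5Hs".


Input string: 'K8b1VxE5Hs'
Operation: count digit characters (0-9)
Scan: 'K', '8'(digit), 'b', '1'(digit), 'V', 'x', 'E', '5'(digit), 'H', 's'
Digits found: 3
Result: 3


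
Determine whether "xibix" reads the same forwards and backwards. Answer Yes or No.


Input string: 'xibix'
Reversed: 'xibix'
Compare pairs: s[0]='x' vs s[4]='x' (match), s[1]='i' vs s[3]='i' (match)
Palindrome: Yes


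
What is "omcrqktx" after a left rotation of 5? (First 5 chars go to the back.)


Input: 'omcrqktx', shift = 5
Operation: split at index 5 and swap parts
Front part s[0:5] = 'omcrq'
Back part s[5:] = 'ktx'
Rotated = back + front = 'ktx' + 'omcrq'
Result: ktxomcrq


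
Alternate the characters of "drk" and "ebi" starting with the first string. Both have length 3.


String 1: 'drk'
String 2: 'ebi'
Operation: alternate characters
Pairs: 'd'+'e', 'r'+'b', 'k'+'i'
Result: derbki


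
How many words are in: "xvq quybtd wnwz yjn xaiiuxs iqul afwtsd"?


Input string: 'xvq quybtd wnwz yjn xaiiuxs iqul afwtsd'
Operation: split by spaces
Words found: 'xvq', 'quybtd', 'wnwz', 'yjn', 'xaiiuxs', 'iqul', 'afwtsd'
Word count: 7


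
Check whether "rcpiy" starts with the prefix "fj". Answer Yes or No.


Input string: 'rcpiy'
Prefix to check: 'fj'
First 2 characters of input: 'rc'
Match: False
Result: No


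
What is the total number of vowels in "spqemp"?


Input string: 'spqemp'
Operation: count vowels (a, e, i, o, u)
Scan: s[0]='s', s[1]='p', s[2]='q', s[3]='e' (vowel), s[4]='m', s[5]='p'
Vowels found: 1
Result: 1


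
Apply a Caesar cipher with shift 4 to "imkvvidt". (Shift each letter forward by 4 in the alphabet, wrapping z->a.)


Input: 'imkvvidt', shift = 4
Operation: for each letter, (position + 4) mod 26
Mapping: 'i'(8+4=12)->'m', 'm'(12+4=16)->'q', 'k'(10+4=14)->'o', 'v'(21+4=25)->'z', 'v'(21+4=25)->'z', 'i'(8+4=12)->'m', 'd'(3+4=7)->'h', 't'(19+4=23)->'x'
Result: mqozzmhx
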